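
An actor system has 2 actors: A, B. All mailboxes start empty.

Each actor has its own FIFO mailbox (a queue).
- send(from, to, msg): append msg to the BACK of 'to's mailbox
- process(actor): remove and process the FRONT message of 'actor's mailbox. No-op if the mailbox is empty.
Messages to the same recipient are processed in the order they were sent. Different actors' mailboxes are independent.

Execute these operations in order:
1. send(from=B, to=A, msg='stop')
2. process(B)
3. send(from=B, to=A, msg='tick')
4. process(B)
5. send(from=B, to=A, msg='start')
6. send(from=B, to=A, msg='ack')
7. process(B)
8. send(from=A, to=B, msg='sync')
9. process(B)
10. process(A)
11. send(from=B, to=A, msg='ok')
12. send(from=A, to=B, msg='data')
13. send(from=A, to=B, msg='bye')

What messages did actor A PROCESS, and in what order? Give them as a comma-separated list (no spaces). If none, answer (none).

Answer: stop

Derivation:
After 1 (send(from=B, to=A, msg='stop')): A:[stop] B:[]
After 2 (process(B)): A:[stop] B:[]
After 3 (send(from=B, to=A, msg='tick')): A:[stop,tick] B:[]
After 4 (process(B)): A:[stop,tick] B:[]
After 5 (send(from=B, to=A, msg='start')): A:[stop,tick,start] B:[]
After 6 (send(from=B, to=A, msg='ack')): A:[stop,tick,start,ack] B:[]
After 7 (process(B)): A:[stop,tick,start,ack] B:[]
After 8 (send(from=A, to=B, msg='sync')): A:[stop,tick,start,ack] B:[sync]
After 9 (process(B)): A:[stop,tick,start,ack] B:[]
After 10 (process(A)): A:[tick,start,ack] B:[]
After 11 (send(from=B, to=A, msg='ok')): A:[tick,start,ack,ok] B:[]
After 12 (send(from=A, to=B, msg='data')): A:[tick,start,ack,ok] B:[data]
After 13 (send(from=A, to=B, msg='bye')): A:[tick,start,ack,ok] B:[data,bye]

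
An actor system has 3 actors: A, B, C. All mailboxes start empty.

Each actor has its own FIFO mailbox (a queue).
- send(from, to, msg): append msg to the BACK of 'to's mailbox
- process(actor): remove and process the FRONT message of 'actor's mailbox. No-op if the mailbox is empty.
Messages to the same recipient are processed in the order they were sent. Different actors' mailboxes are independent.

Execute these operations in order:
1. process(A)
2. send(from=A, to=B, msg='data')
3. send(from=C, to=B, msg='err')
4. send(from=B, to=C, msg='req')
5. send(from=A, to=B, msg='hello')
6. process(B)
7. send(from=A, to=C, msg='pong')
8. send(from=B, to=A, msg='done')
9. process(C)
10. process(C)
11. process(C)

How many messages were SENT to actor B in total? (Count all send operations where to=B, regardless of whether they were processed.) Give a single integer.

After 1 (process(A)): A:[] B:[] C:[]
After 2 (send(from=A, to=B, msg='data')): A:[] B:[data] C:[]
After 3 (send(from=C, to=B, msg='err')): A:[] B:[data,err] C:[]
After 4 (send(from=B, to=C, msg='req')): A:[] B:[data,err] C:[req]
After 5 (send(from=A, to=B, msg='hello')): A:[] B:[data,err,hello] C:[req]
After 6 (process(B)): A:[] B:[err,hello] C:[req]
After 7 (send(from=A, to=C, msg='pong')): A:[] B:[err,hello] C:[req,pong]
After 8 (send(from=B, to=A, msg='done')): A:[done] B:[err,hello] C:[req,pong]
After 9 (process(C)): A:[done] B:[err,hello] C:[pong]
After 10 (process(C)): A:[done] B:[err,hello] C:[]
After 11 (process(C)): A:[done] B:[err,hello] C:[]

Answer: 3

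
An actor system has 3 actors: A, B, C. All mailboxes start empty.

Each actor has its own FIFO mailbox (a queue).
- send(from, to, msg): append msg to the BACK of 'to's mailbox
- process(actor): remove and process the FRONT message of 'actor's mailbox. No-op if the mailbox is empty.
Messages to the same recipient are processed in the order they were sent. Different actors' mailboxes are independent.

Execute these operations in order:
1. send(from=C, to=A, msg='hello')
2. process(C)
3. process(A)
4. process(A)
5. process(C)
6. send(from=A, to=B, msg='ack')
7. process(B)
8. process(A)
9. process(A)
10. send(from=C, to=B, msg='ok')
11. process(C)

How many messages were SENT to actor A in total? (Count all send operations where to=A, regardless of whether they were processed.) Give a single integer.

After 1 (send(from=C, to=A, msg='hello')): A:[hello] B:[] C:[]
After 2 (process(C)): A:[hello] B:[] C:[]
After 3 (process(A)): A:[] B:[] C:[]
After 4 (process(A)): A:[] B:[] C:[]
After 5 (process(C)): A:[] B:[] C:[]
After 6 (send(from=A, to=B, msg='ack')): A:[] B:[ack] C:[]
After 7 (process(B)): A:[] B:[] C:[]
After 8 (process(A)): A:[] B:[] C:[]
After 9 (process(A)): A:[] B:[] C:[]
After 10 (send(from=C, to=B, msg='ok')): A:[] B:[ok] C:[]
After 11 (process(C)): A:[] B:[ok] C:[]

Answer: 1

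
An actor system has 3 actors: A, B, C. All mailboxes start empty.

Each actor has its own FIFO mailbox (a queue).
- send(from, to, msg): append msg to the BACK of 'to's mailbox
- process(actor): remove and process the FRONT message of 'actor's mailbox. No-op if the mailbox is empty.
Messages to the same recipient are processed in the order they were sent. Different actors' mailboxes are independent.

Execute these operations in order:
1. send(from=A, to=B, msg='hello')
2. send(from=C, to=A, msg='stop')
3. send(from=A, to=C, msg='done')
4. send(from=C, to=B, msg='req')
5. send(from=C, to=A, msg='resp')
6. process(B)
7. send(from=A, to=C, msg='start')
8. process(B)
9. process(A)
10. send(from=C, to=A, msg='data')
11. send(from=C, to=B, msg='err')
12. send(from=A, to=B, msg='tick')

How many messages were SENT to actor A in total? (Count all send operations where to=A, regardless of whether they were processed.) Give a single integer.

After 1 (send(from=A, to=B, msg='hello')): A:[] B:[hello] C:[]
After 2 (send(from=C, to=A, msg='stop')): A:[stop] B:[hello] C:[]
After 3 (send(from=A, to=C, msg='done')): A:[stop] B:[hello] C:[done]
After 4 (send(from=C, to=B, msg='req')): A:[stop] B:[hello,req] C:[done]
After 5 (send(from=C, to=A, msg='resp')): A:[stop,resp] B:[hello,req] C:[done]
After 6 (process(B)): A:[stop,resp] B:[req] C:[done]
After 7 (send(from=A, to=C, msg='start')): A:[stop,resp] B:[req] C:[done,start]
After 8 (process(B)): A:[stop,resp] B:[] C:[done,start]
After 9 (process(A)): A:[resp] B:[] C:[done,start]
After 10 (send(from=C, to=A, msg='data')): A:[resp,data] B:[] C:[done,start]
After 11 (send(from=C, to=B, msg='err')): A:[resp,data] B:[err] C:[done,start]
After 12 (send(from=A, to=B, msg='tick')): A:[resp,data] B:[err,tick] C:[done,start]

Answer: 3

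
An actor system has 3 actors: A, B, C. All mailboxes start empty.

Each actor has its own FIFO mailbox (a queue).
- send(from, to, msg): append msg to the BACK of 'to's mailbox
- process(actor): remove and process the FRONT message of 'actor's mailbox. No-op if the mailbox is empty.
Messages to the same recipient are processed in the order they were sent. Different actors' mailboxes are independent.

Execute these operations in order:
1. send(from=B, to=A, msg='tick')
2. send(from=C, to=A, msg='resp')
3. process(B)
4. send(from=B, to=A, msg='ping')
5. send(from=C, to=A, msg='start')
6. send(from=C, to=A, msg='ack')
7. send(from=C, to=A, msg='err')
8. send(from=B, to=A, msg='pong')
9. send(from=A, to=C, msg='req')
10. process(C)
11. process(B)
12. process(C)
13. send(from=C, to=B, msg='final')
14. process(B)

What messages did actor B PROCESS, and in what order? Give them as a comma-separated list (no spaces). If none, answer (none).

Answer: final

Derivation:
After 1 (send(from=B, to=A, msg='tick')): A:[tick] B:[] C:[]
After 2 (send(from=C, to=A, msg='resp')): A:[tick,resp] B:[] C:[]
After 3 (process(B)): A:[tick,resp] B:[] C:[]
After 4 (send(from=B, to=A, msg='ping')): A:[tick,resp,ping] B:[] C:[]
After 5 (send(from=C, to=A, msg='start')): A:[tick,resp,ping,start] B:[] C:[]
After 6 (send(from=C, to=A, msg='ack')): A:[tick,resp,ping,start,ack] B:[] C:[]
After 7 (send(from=C, to=A, msg='err')): A:[tick,resp,ping,start,ack,err] B:[] C:[]
After 8 (send(from=B, to=A, msg='pong')): A:[tick,resp,ping,start,ack,err,pong] B:[] C:[]
After 9 (send(from=A, to=C, msg='req')): A:[tick,resp,ping,start,ack,err,pong] B:[] C:[req]
After 10 (process(C)): A:[tick,resp,ping,start,ack,err,pong] B:[] C:[]
After 11 (process(B)): A:[tick,resp,ping,start,ack,err,pong] B:[] C:[]
After 12 (process(C)): A:[tick,resp,ping,start,ack,err,pong] B:[] C:[]
After 13 (send(from=C, to=B, msg='final')): A:[tick,resp,ping,start,ack,err,pong] B:[final] C:[]
After 14 (process(B)): A:[tick,resp,ping,start,ack,err,pong] B:[] C:[]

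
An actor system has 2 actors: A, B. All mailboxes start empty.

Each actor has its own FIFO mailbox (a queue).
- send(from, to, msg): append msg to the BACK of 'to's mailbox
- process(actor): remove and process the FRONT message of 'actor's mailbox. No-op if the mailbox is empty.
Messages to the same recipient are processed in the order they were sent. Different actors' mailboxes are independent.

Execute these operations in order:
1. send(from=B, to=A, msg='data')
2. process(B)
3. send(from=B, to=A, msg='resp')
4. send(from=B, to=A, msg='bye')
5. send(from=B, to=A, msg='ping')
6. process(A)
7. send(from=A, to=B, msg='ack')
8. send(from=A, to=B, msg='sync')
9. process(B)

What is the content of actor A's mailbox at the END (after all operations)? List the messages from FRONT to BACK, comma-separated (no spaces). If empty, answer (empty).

After 1 (send(from=B, to=A, msg='data')): A:[data] B:[]
After 2 (process(B)): A:[data] B:[]
After 3 (send(from=B, to=A, msg='resp')): A:[data,resp] B:[]
After 4 (send(from=B, to=A, msg='bye')): A:[data,resp,bye] B:[]
After 5 (send(from=B, to=A, msg='ping')): A:[data,resp,bye,ping] B:[]
After 6 (process(A)): A:[resp,bye,ping] B:[]
After 7 (send(from=A, to=B, msg='ack')): A:[resp,bye,ping] B:[ack]
After 8 (send(from=A, to=B, msg='sync')): A:[resp,bye,ping] B:[ack,sync]
After 9 (process(B)): A:[resp,bye,ping] B:[sync]

Answer: resp,bye,ping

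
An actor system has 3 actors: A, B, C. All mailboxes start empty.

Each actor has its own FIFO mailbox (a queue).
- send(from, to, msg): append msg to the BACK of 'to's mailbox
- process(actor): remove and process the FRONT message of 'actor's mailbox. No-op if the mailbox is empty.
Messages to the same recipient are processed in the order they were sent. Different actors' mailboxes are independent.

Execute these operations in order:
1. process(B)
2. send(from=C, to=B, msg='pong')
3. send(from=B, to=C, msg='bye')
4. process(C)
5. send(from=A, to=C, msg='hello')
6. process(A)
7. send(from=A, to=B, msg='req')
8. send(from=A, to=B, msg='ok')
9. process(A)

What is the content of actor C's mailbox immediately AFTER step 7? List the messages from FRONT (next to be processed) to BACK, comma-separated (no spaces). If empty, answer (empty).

After 1 (process(B)): A:[] B:[] C:[]
After 2 (send(from=C, to=B, msg='pong')): A:[] B:[pong] C:[]
After 3 (send(from=B, to=C, msg='bye')): A:[] B:[pong] C:[bye]
After 4 (process(C)): A:[] B:[pong] C:[]
After 5 (send(from=A, to=C, msg='hello')): A:[] B:[pong] C:[hello]
After 6 (process(A)): A:[] B:[pong] C:[hello]
After 7 (send(from=A, to=B, msg='req')): A:[] B:[pong,req] C:[hello]

hello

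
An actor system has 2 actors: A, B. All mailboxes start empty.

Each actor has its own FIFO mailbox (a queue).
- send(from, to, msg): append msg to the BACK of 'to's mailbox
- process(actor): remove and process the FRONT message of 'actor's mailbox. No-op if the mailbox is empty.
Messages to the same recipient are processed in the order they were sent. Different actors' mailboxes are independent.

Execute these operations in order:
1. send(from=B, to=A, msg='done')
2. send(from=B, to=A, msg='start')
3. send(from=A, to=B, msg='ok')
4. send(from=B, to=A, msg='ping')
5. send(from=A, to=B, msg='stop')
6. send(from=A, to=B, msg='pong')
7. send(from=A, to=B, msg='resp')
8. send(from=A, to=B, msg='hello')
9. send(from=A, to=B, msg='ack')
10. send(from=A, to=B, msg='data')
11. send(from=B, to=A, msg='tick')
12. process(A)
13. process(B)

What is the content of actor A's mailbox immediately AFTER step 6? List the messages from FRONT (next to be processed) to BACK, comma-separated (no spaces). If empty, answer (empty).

After 1 (send(from=B, to=A, msg='done')): A:[done] B:[]
After 2 (send(from=B, to=A, msg='start')): A:[done,start] B:[]
After 3 (send(from=A, to=B, msg='ok')): A:[done,start] B:[ok]
After 4 (send(from=B, to=A, msg='ping')): A:[done,start,ping] B:[ok]
After 5 (send(from=A, to=B, msg='stop')): A:[done,start,ping] B:[ok,stop]
After 6 (send(from=A, to=B, msg='pong')): A:[done,start,ping] B:[ok,stop,pong]

done,start,ping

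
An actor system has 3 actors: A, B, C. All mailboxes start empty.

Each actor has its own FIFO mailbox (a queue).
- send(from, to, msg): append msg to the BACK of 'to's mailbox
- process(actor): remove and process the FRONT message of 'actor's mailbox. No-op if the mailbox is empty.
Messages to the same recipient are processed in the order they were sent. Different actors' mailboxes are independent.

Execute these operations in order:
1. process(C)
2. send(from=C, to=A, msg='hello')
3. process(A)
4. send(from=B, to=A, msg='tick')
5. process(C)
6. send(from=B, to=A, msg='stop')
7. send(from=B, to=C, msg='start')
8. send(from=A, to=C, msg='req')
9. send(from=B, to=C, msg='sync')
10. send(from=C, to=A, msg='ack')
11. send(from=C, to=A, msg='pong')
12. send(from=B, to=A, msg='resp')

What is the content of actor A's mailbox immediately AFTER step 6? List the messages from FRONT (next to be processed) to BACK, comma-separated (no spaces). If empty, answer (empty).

After 1 (process(C)): A:[] B:[] C:[]
After 2 (send(from=C, to=A, msg='hello')): A:[hello] B:[] C:[]
After 3 (process(A)): A:[] B:[] C:[]
After 4 (send(from=B, to=A, msg='tick')): A:[tick] B:[] C:[]
After 5 (process(C)): A:[tick] B:[] C:[]
After 6 (send(from=B, to=A, msg='stop')): A:[tick,stop] B:[] C:[]

tick,stop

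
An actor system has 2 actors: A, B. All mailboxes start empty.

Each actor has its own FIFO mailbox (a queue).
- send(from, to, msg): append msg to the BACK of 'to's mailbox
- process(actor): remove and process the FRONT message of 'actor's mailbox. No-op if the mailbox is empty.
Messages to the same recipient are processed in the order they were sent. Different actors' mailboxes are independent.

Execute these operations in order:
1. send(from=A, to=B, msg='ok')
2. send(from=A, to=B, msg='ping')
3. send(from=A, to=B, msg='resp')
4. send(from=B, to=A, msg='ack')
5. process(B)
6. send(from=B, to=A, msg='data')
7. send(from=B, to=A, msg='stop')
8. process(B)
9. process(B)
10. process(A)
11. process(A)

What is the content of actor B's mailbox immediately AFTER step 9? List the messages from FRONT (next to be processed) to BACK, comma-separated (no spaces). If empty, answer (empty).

After 1 (send(from=A, to=B, msg='ok')): A:[] B:[ok]
After 2 (send(from=A, to=B, msg='ping')): A:[] B:[ok,ping]
After 3 (send(from=A, to=B, msg='resp')): A:[] B:[ok,ping,resp]
After 4 (send(from=B, to=A, msg='ack')): A:[ack] B:[ok,ping,resp]
After 5 (process(B)): A:[ack] B:[ping,resp]
After 6 (send(from=B, to=A, msg='data')): A:[ack,data] B:[ping,resp]
After 7 (send(from=B, to=A, msg='stop')): A:[ack,data,stop] B:[ping,resp]
After 8 (process(B)): A:[ack,data,stop] B:[resp]
After 9 (process(B)): A:[ack,data,stop] B:[]

(empty)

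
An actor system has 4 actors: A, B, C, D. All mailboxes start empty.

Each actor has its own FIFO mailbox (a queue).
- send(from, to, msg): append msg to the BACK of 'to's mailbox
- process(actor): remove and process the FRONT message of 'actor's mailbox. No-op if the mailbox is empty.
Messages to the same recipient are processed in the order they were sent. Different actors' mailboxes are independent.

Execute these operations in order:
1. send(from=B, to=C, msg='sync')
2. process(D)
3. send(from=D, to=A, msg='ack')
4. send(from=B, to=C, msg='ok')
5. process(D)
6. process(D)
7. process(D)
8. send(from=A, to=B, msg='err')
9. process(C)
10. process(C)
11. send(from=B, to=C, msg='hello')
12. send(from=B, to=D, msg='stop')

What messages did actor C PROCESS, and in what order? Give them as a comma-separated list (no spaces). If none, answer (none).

After 1 (send(from=B, to=C, msg='sync')): A:[] B:[] C:[sync] D:[]
After 2 (process(D)): A:[] B:[] C:[sync] D:[]
After 3 (send(from=D, to=A, msg='ack')): A:[ack] B:[] C:[sync] D:[]
After 4 (send(from=B, to=C, msg='ok')): A:[ack] B:[] C:[sync,ok] D:[]
After 5 (process(D)): A:[ack] B:[] C:[sync,ok] D:[]
After 6 (process(D)): A:[ack] B:[] C:[sync,ok] D:[]
After 7 (process(D)): A:[ack] B:[] C:[sync,ok] D:[]
After 8 (send(from=A, to=B, msg='err')): A:[ack] B:[err] C:[sync,ok] D:[]
After 9 (process(C)): A:[ack] B:[err] C:[ok] D:[]
After 10 (process(C)): A:[ack] B:[err] C:[] D:[]
After 11 (send(from=B, to=C, msg='hello')): A:[ack] B:[err] C:[hello] D:[]
After 12 (send(from=B, to=D, msg='stop')): A:[ack] B:[err] C:[hello] D:[stop]

Answer: sync,ok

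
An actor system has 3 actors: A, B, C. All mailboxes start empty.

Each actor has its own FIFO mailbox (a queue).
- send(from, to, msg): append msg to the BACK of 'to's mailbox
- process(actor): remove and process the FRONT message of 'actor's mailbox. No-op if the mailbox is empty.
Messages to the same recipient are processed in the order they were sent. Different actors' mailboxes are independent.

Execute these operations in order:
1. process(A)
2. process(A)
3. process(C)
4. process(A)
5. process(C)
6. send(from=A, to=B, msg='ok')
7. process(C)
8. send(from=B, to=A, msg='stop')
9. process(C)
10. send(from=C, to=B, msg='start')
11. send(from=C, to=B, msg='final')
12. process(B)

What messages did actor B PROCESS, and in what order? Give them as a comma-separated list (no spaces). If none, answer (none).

Answer: ok

Derivation:
After 1 (process(A)): A:[] B:[] C:[]
After 2 (process(A)): A:[] B:[] C:[]
After 3 (process(C)): A:[] B:[] C:[]
After 4 (process(A)): A:[] B:[] C:[]
After 5 (process(C)): A:[] B:[] C:[]
After 6 (send(from=A, to=B, msg='ok')): A:[] B:[ok] C:[]
After 7 (process(C)): A:[] B:[ok] C:[]
After 8 (send(from=B, to=A, msg='stop')): A:[stop] B:[ok] C:[]
After 9 (process(C)): A:[stop] B:[ok] C:[]
After 10 (send(from=C, to=B, msg='start')): A:[stop] B:[ok,start] C:[]
After 11 (send(from=C, to=B, msg='final')): A:[stop] B:[ok,start,final] C:[]
After 12 (process(B)): A:[stop] B:[start,final] C:[]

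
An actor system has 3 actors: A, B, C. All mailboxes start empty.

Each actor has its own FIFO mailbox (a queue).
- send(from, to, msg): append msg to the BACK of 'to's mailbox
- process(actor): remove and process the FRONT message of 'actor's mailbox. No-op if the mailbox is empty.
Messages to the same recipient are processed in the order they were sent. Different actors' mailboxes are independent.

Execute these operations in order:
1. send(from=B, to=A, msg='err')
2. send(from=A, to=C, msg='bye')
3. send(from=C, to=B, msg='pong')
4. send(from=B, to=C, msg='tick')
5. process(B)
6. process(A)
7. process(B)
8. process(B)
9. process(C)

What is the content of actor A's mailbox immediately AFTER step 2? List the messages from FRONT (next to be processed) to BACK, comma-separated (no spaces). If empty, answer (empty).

After 1 (send(from=B, to=A, msg='err')): A:[err] B:[] C:[]
After 2 (send(from=A, to=C, msg='bye')): A:[err] B:[] C:[bye]

err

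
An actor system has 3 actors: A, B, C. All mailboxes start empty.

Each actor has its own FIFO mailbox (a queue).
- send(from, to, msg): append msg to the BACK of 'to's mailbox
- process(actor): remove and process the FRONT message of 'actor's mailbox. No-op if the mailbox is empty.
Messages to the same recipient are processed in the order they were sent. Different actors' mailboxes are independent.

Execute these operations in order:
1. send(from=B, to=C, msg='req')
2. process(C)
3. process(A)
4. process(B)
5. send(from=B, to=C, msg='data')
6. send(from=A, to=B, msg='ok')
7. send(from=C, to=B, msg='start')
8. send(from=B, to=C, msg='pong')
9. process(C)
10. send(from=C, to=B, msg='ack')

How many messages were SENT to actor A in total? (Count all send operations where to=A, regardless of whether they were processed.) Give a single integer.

After 1 (send(from=B, to=C, msg='req')): A:[] B:[] C:[req]
After 2 (process(C)): A:[] B:[] C:[]
After 3 (process(A)): A:[] B:[] C:[]
After 4 (process(B)): A:[] B:[] C:[]
After 5 (send(from=B, to=C, msg='data')): A:[] B:[] C:[data]
After 6 (send(from=A, to=B, msg='ok')): A:[] B:[ok] C:[data]
After 7 (send(from=C, to=B, msg='start')): A:[] B:[ok,start] C:[data]
After 8 (send(from=B, to=C, msg='pong')): A:[] B:[ok,start] C:[data,pong]
After 9 (process(C)): A:[] B:[ok,start] C:[pong]
After 10 (send(from=C, to=B, msg='ack')): A:[] B:[ok,start,ack] C:[pong]

Answer: 0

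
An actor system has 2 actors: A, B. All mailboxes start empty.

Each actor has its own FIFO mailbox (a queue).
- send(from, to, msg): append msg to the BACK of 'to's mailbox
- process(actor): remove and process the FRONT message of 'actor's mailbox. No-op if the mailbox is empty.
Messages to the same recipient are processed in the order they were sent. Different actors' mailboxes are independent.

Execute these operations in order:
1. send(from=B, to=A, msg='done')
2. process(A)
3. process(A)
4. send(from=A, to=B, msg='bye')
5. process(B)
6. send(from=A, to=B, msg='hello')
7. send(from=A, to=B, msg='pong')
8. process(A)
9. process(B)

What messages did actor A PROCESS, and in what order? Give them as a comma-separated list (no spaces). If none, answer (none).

Answer: done

Derivation:
After 1 (send(from=B, to=A, msg='done')): A:[done] B:[]
After 2 (process(A)): A:[] B:[]
After 3 (process(A)): A:[] B:[]
After 4 (send(from=A, to=B, msg='bye')): A:[] B:[bye]
After 5 (process(B)): A:[] B:[]
After 6 (send(from=A, to=B, msg='hello')): A:[] B:[hello]
After 7 (send(from=A, to=B, msg='pong')): A:[] B:[hello,pong]
After 8 (process(A)): A:[] B:[hello,pong]
After 9 (process(B)): A:[] B:[pong]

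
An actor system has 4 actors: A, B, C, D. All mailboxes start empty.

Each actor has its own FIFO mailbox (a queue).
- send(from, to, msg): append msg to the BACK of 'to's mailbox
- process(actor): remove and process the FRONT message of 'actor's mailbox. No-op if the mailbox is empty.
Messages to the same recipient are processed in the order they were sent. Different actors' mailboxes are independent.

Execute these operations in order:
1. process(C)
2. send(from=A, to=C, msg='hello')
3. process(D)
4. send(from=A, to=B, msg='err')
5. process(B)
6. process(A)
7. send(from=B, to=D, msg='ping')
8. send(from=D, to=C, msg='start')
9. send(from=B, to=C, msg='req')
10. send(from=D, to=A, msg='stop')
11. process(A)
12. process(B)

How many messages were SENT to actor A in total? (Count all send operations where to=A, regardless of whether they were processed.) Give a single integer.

Answer: 1

Derivation:
After 1 (process(C)): A:[] B:[] C:[] D:[]
After 2 (send(from=A, to=C, msg='hello')): A:[] B:[] C:[hello] D:[]
After 3 (process(D)): A:[] B:[] C:[hello] D:[]
After 4 (send(from=A, to=B, msg='err')): A:[] B:[err] C:[hello] D:[]
After 5 (process(B)): A:[] B:[] C:[hello] D:[]
After 6 (process(A)): A:[] B:[] C:[hello] D:[]
After 7 (send(from=B, to=D, msg='ping')): A:[] B:[] C:[hello] D:[ping]
After 8 (send(from=D, to=C, msg='start')): A:[] B:[] C:[hello,start] D:[ping]
After 9 (send(from=B, to=C, msg='req')): A:[] B:[] C:[hello,start,req] D:[ping]
After 10 (send(from=D, to=A, msg='stop')): A:[stop] B:[] C:[hello,start,req] D:[ping]
After 11 (process(A)): A:[] B:[] C:[hello,start,req] D:[ping]
After 12 (process(B)): A:[] B:[] C:[hello,start,req] D:[ping]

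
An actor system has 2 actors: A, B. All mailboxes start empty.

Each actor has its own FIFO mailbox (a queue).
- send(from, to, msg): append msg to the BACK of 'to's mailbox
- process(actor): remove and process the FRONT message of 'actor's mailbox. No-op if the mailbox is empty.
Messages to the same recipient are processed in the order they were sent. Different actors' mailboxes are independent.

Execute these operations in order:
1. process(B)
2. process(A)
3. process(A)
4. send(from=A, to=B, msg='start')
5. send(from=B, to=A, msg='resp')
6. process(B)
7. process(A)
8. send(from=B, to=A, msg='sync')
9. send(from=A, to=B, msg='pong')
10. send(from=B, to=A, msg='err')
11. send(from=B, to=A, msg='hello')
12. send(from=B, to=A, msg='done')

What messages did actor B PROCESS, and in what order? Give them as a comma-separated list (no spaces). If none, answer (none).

After 1 (process(B)): A:[] B:[]
After 2 (process(A)): A:[] B:[]
After 3 (process(A)): A:[] B:[]
After 4 (send(from=A, to=B, msg='start')): A:[] B:[start]
After 5 (send(from=B, to=A, msg='resp')): A:[resp] B:[start]
After 6 (process(B)): A:[resp] B:[]
After 7 (process(A)): A:[] B:[]
After 8 (send(from=B, to=A, msg='sync')): A:[sync] B:[]
After 9 (send(from=A, to=B, msg='pong')): A:[sync] B:[pong]
After 10 (send(from=B, to=A, msg='err')): A:[sync,err] B:[pong]
After 11 (send(from=B, to=A, msg='hello')): A:[sync,err,hello] B:[pong]
After 12 (send(from=B, to=A, msg='done')): A:[sync,err,hello,done] B:[pong]

Answer: start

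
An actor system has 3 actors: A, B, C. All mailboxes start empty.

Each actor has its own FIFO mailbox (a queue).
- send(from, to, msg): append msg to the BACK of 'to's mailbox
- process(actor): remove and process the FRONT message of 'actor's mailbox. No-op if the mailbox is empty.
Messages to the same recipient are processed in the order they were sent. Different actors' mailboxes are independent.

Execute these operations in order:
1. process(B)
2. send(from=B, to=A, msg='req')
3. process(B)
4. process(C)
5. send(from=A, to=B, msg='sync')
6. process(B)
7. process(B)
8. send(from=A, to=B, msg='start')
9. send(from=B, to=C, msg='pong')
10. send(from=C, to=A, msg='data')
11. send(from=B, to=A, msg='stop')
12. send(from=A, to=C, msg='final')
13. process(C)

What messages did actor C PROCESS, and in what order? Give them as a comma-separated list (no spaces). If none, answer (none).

Answer: pong

Derivation:
After 1 (process(B)): A:[] B:[] C:[]
After 2 (send(from=B, to=A, msg='req')): A:[req] B:[] C:[]
After 3 (process(B)): A:[req] B:[] C:[]
After 4 (process(C)): A:[req] B:[] C:[]
After 5 (send(from=A, to=B, msg='sync')): A:[req] B:[sync] C:[]
After 6 (process(B)): A:[req] B:[] C:[]
After 7 (process(B)): A:[req] B:[] C:[]
After 8 (send(from=A, to=B, msg='start')): A:[req] B:[start] C:[]
After 9 (send(from=B, to=C, msg='pong')): A:[req] B:[start] C:[pong]
After 10 (send(from=C, to=A, msg='data')): A:[req,data] B:[start] C:[pong]
After 11 (send(from=B, to=A, msg='stop')): A:[req,data,stop] B:[start] C:[pong]
After 12 (send(from=A, to=C, msg='final')): A:[req,data,stop] B:[start] C:[pong,final]
After 13 (process(C)): A:[req,data,stop] B:[start] C:[final]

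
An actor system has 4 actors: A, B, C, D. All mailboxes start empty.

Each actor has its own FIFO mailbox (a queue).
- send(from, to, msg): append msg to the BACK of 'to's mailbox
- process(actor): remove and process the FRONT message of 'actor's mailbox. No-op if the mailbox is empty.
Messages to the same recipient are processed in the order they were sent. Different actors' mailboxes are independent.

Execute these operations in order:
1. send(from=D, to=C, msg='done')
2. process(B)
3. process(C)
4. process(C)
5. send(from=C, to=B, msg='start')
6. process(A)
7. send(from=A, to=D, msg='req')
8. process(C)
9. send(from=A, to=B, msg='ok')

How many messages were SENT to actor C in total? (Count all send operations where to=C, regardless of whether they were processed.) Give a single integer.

Answer: 1

Derivation:
After 1 (send(from=D, to=C, msg='done')): A:[] B:[] C:[done] D:[]
After 2 (process(B)): A:[] B:[] C:[done] D:[]
After 3 (process(C)): A:[] B:[] C:[] D:[]
After 4 (process(C)): A:[] B:[] C:[] D:[]
After 5 (send(from=C, to=B, msg='start')): A:[] B:[start] C:[] D:[]
After 6 (process(A)): A:[] B:[start] C:[] D:[]
After 7 (send(from=A, to=D, msg='req')): A:[] B:[start] C:[] D:[req]
After 8 (process(C)): A:[] B:[start] C:[] D:[req]
After 9 (send(from=A, to=B, msg='ok')): A:[] B:[start,ok] C:[] D:[req]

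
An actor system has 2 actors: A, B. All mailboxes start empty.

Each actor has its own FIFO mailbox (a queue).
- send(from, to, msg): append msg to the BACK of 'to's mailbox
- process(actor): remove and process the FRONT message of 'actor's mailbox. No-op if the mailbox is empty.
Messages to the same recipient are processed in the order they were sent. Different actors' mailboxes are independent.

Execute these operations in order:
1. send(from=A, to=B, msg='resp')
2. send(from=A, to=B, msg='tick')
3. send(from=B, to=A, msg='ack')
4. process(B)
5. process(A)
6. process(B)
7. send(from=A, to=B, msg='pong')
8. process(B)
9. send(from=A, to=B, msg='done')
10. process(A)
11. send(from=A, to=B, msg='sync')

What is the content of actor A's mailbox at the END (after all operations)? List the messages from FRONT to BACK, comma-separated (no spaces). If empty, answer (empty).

After 1 (send(from=A, to=B, msg='resp')): A:[] B:[resp]
After 2 (send(from=A, to=B, msg='tick')): A:[] B:[resp,tick]
After 3 (send(from=B, to=A, msg='ack')): A:[ack] B:[resp,tick]
After 4 (process(B)): A:[ack] B:[tick]
After 5 (process(A)): A:[] B:[tick]
After 6 (process(B)): A:[] B:[]
After 7 (send(from=A, to=B, msg='pong')): A:[] B:[pong]
After 8 (process(B)): A:[] B:[]
After 9 (send(from=A, to=B, msg='done')): A:[] B:[done]
After 10 (process(A)): A:[] B:[done]
After 11 (send(from=A, to=B, msg='sync')): A:[] B:[done,sync]

Answer: (empty)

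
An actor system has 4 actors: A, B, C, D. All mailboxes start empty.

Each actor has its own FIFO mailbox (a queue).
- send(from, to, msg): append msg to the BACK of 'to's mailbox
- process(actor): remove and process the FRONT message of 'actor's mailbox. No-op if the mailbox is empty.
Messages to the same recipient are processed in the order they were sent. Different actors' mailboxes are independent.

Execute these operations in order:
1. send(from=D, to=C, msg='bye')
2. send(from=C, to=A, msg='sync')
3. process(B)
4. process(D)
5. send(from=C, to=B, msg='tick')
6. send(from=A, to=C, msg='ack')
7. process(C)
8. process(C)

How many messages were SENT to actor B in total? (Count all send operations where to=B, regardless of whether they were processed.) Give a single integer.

After 1 (send(from=D, to=C, msg='bye')): A:[] B:[] C:[bye] D:[]
After 2 (send(from=C, to=A, msg='sync')): A:[sync] B:[] C:[bye] D:[]
After 3 (process(B)): A:[sync] B:[] C:[bye] D:[]
After 4 (process(D)): A:[sync] B:[] C:[bye] D:[]
After 5 (send(from=C, to=B, msg='tick')): A:[sync] B:[tick] C:[bye] D:[]
After 6 (send(from=A, to=C, msg='ack')): A:[sync] B:[tick] C:[bye,ack] D:[]
After 7 (process(C)): A:[sync] B:[tick] C:[ack] D:[]
After 8 (process(C)): A:[sync] B:[tick] C:[] D:[]

Answer: 1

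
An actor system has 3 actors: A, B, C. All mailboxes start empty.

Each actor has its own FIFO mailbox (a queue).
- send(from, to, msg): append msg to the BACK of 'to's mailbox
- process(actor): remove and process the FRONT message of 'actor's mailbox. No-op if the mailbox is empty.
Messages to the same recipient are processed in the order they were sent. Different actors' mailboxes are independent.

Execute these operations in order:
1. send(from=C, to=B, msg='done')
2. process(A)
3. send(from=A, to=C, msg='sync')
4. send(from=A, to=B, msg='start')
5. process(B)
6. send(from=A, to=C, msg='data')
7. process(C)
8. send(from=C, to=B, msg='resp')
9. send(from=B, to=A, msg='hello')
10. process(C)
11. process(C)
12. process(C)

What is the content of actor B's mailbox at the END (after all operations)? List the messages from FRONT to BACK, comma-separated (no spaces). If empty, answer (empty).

After 1 (send(from=C, to=B, msg='done')): A:[] B:[done] C:[]
After 2 (process(A)): A:[] B:[done] C:[]
After 3 (send(from=A, to=C, msg='sync')): A:[] B:[done] C:[sync]
After 4 (send(from=A, to=B, msg='start')): A:[] B:[done,start] C:[sync]
After 5 (process(B)): A:[] B:[start] C:[sync]
After 6 (send(from=A, to=C, msg='data')): A:[] B:[start] C:[sync,data]
After 7 (process(C)): A:[] B:[start] C:[data]
After 8 (send(from=C, to=B, msg='resp')): A:[] B:[start,resp] C:[data]
After 9 (send(from=B, to=A, msg='hello')): A:[hello] B:[start,resp] C:[data]
After 10 (process(C)): A:[hello] B:[start,resp] C:[]
After 11 (process(C)): A:[hello] B:[start,resp] C:[]
After 12 (process(C)): A:[hello] B:[start,resp] C:[]

Answer: start,resp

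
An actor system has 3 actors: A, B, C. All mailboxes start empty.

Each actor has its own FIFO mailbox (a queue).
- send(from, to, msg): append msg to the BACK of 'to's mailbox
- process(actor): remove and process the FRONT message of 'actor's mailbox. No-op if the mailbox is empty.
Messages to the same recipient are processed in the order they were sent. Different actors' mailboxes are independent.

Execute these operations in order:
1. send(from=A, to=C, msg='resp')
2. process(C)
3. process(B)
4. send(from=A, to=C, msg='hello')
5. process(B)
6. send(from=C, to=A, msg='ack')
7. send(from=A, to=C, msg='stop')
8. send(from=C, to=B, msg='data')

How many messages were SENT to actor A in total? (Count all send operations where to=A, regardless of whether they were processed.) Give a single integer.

Answer: 1

Derivation:
After 1 (send(from=A, to=C, msg='resp')): A:[] B:[] C:[resp]
After 2 (process(C)): A:[] B:[] C:[]
After 3 (process(B)): A:[] B:[] C:[]
After 4 (send(from=A, to=C, msg='hello')): A:[] B:[] C:[hello]
After 5 (process(B)): A:[] B:[] C:[hello]
After 6 (send(from=C, to=A, msg='ack')): A:[ack] B:[] C:[hello]
After 7 (send(from=A, to=C, msg='stop')): A:[ack] B:[] C:[hello,stop]
After 8 (send(from=C, to=B, msg='data')): A:[ack] B:[data] C:[hello,stop]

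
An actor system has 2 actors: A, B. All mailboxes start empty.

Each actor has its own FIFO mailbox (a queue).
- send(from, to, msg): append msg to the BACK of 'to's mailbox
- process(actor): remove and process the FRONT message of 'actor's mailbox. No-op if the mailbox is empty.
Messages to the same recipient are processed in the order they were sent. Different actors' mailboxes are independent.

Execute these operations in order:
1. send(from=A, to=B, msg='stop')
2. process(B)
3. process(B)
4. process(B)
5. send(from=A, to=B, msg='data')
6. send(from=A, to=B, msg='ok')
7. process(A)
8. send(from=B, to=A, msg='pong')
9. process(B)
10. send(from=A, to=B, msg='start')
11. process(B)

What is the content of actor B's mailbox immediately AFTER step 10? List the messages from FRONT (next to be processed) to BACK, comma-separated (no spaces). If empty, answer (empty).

After 1 (send(from=A, to=B, msg='stop')): A:[] B:[stop]
After 2 (process(B)): A:[] B:[]
After 3 (process(B)): A:[] B:[]
After 4 (process(B)): A:[] B:[]
After 5 (send(from=A, to=B, msg='data')): A:[] B:[data]
After 6 (send(from=A, to=B, msg='ok')): A:[] B:[data,ok]
After 7 (process(A)): A:[] B:[data,ok]
After 8 (send(from=B, to=A, msg='pong')): A:[pong] B:[data,ok]
After 9 (process(B)): A:[pong] B:[ok]
After 10 (send(from=A, to=B, msg='start')): A:[pong] B:[ok,start]

ok,start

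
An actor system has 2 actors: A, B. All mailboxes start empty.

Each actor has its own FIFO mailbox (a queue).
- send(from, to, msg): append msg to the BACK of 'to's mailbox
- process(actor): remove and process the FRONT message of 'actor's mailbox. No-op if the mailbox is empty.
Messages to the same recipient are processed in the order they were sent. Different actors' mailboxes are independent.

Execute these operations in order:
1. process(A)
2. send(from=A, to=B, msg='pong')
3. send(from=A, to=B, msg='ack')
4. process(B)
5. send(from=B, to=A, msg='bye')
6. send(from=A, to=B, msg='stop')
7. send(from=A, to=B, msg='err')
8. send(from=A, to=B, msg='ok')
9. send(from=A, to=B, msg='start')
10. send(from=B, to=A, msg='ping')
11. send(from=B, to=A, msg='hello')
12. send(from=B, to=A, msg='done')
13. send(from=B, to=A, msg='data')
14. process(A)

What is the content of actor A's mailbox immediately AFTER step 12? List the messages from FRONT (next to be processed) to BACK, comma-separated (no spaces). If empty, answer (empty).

After 1 (process(A)): A:[] B:[]
After 2 (send(from=A, to=B, msg='pong')): A:[] B:[pong]
After 3 (send(from=A, to=B, msg='ack')): A:[] B:[pong,ack]
After 4 (process(B)): A:[] B:[ack]
After 5 (send(from=B, to=A, msg='bye')): A:[bye] B:[ack]
After 6 (send(from=A, to=B, msg='stop')): A:[bye] B:[ack,stop]
After 7 (send(from=A, to=B, msg='err')): A:[bye] B:[ack,stop,err]
After 8 (send(from=A, to=B, msg='ok')): A:[bye] B:[ack,stop,err,ok]
After 9 (send(from=A, to=B, msg='start')): A:[bye] B:[ack,stop,err,ok,start]
After 10 (send(from=B, to=A, msg='ping')): A:[bye,ping] B:[ack,stop,err,ok,start]
After 11 (send(from=B, to=A, msg='hello')): A:[bye,ping,hello] B:[ack,stop,err,ok,start]
After 12 (send(from=B, to=A, msg='done')): A:[bye,ping,hello,done] B:[ack,stop,err,ok,start]

bye,ping,hello,done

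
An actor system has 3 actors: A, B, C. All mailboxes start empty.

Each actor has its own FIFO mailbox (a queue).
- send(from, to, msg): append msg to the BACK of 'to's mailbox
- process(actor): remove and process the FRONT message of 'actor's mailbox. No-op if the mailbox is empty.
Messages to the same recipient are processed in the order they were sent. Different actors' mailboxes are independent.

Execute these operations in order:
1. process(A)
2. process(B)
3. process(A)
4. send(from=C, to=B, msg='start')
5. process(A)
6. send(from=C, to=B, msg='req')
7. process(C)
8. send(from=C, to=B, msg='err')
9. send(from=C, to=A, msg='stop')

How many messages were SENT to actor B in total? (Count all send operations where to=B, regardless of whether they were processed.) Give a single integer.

Answer: 3

Derivation:
After 1 (process(A)): A:[] B:[] C:[]
After 2 (process(B)): A:[] B:[] C:[]
After 3 (process(A)): A:[] B:[] C:[]
After 4 (send(from=C, to=B, msg='start')): A:[] B:[start] C:[]
After 5 (process(A)): A:[] B:[start] C:[]
After 6 (send(from=C, to=B, msg='req')): A:[] B:[start,req] C:[]
After 7 (process(C)): A:[] B:[start,req] C:[]
After 8 (send(from=C, to=B, msg='err')): A:[] B:[start,req,err] C:[]
After 9 (send(from=C, to=A, msg='stop')): A:[stop] B:[start,req,err] C:[]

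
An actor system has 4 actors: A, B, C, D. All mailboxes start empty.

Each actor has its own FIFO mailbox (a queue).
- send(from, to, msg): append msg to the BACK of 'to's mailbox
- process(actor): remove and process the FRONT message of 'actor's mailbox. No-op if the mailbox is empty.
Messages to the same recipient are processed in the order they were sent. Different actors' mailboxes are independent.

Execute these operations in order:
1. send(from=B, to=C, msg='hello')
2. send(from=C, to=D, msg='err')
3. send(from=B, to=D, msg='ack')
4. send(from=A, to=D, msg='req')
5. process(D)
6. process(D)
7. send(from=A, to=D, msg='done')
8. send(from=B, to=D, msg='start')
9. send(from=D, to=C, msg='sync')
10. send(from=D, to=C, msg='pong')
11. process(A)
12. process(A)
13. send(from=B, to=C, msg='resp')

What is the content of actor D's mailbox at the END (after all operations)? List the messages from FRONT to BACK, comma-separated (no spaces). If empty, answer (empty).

Answer: req,done,start

Derivation:
After 1 (send(from=B, to=C, msg='hello')): A:[] B:[] C:[hello] D:[]
After 2 (send(from=C, to=D, msg='err')): A:[] B:[] C:[hello] D:[err]
After 3 (send(from=B, to=D, msg='ack')): A:[] B:[] C:[hello] D:[err,ack]
After 4 (send(from=A, to=D, msg='req')): A:[] B:[] C:[hello] D:[err,ack,req]
After 5 (process(D)): A:[] B:[] C:[hello] D:[ack,req]
After 6 (process(D)): A:[] B:[] C:[hello] D:[req]
After 7 (send(from=A, to=D, msg='done')): A:[] B:[] C:[hello] D:[req,done]
After 8 (send(from=B, to=D, msg='start')): A:[] B:[] C:[hello] D:[req,done,start]
After 9 (send(from=D, to=C, msg='sync')): A:[] B:[] C:[hello,sync] D:[req,done,start]
After 10 (send(from=D, to=C, msg='pong')): A:[] B:[] C:[hello,sync,pong] D:[req,done,start]
After 11 (process(A)): A:[] B:[] C:[hello,sync,pong] D:[req,done,start]
After 12 (process(A)): A:[] B:[] C:[hello,sync,pong] D:[req,done,start]
After 13 (send(from=B, to=C, msg='resp')): A:[] B:[] C:[hello,sync,pong,resp] D:[req,done,start]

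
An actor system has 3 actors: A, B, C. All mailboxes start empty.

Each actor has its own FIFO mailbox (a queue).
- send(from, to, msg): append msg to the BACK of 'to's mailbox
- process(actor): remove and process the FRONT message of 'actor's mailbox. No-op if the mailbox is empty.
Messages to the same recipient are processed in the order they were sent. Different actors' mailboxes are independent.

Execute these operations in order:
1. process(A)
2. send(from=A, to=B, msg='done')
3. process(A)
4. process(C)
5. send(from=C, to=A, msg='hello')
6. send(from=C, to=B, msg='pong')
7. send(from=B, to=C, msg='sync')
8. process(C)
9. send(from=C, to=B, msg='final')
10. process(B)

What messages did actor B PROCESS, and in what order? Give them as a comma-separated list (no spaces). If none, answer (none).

After 1 (process(A)): A:[] B:[] C:[]
After 2 (send(from=A, to=B, msg='done')): A:[] B:[done] C:[]
After 3 (process(A)): A:[] B:[done] C:[]
After 4 (process(C)): A:[] B:[done] C:[]
After 5 (send(from=C, to=A, msg='hello')): A:[hello] B:[done] C:[]
After 6 (send(from=C, to=B, msg='pong')): A:[hello] B:[done,pong] C:[]
After 7 (send(from=B, to=C, msg='sync')): A:[hello] B:[done,pong] C:[sync]
After 8 (process(C)): A:[hello] B:[done,pong] C:[]
After 9 (send(from=C, to=B, msg='final')): A:[hello] B:[done,pong,final] C:[]
After 10 (process(B)): A:[hello] B:[pong,final] C:[]

Answer: done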